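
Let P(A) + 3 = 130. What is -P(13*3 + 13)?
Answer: -127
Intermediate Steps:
P(A) = 127 (P(A) = -3 + 130 = 127)
-P(13*3 + 13) = -1*127 = -127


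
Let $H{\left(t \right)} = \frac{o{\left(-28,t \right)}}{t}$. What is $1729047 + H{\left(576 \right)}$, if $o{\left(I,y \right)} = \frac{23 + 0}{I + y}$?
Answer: $\frac{545770227479}{315648} \approx 1.729 \cdot 10^{6}$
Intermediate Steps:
$o{\left(I,y \right)} = \frac{23}{I + y}$
$H{\left(t \right)} = \frac{23}{t \left(-28 + t\right)}$ ($H{\left(t \right)} = \frac{23 \frac{1}{-28 + t}}{t} = \frac{23}{t \left(-28 + t\right)}$)
$1729047 + H{\left(576 \right)} = 1729047 + \frac{23}{576 \left(-28 + 576\right)} = 1729047 + 23 \cdot \frac{1}{576} \cdot \frac{1}{548} = 1729047 + \frac{23}{315648} = \frac{545770227479}{315648}$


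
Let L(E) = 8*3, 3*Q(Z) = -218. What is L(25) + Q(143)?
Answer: -146/3 ≈ -48.667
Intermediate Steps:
Q(Z) = -218/3 (Q(Z) = (⅓)*(-218) = -218/3)
L(E) = 24
L(25) + Q(143) = 24 - 218/3 = -146/3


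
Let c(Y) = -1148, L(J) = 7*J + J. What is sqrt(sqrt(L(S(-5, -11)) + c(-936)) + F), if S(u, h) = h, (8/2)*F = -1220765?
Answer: sqrt(-1220765 + 8*I*sqrt(309))/2 ≈ 0.031819 + 552.44*I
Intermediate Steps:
F = -1220765/4 (F = (1/4)*(-1220765) = -1220765/4 ≈ -3.0519e+5)
L(J) = 8*J
sqrt(sqrt(L(S(-5, -11)) + c(-936)) + F) = sqrt(sqrt(8*(-11) - 1148) - 1220765/4) = sqrt(sqrt(-88 - 1148) - 1220765/4) = sqrt(sqrt(-1236) - 1220765/4) = sqrt(2*I*sqrt(309) - 1220765/4) = sqrt(-1220765/4 + 2*I*sqrt(309))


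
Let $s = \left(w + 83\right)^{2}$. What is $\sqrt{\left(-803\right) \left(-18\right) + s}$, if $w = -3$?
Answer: $\sqrt{20854} \approx 144.41$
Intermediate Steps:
$s = 6400$ ($s = \left(-3 + 83\right)^{2} = 80^{2} = 6400$)
$\sqrt{\left(-803\right) \left(-18\right) + s} = \sqrt{\left(-803\right) \left(-18\right) + 6400} = \sqrt{14454 + 6400} = \sqrt{20854}$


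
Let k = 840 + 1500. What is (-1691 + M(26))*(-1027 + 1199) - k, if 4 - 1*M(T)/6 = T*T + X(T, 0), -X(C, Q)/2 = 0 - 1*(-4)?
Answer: -978440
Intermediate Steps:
X(C, Q) = -8 (X(C, Q) = -2*(0 - 1*(-4)) = -2*(0 + 4) = -2*4 = -8)
M(T) = 72 - 6*T² (M(T) = 24 - 6*(T*T - 8) = 24 - 6*(T² - 8) = 24 - 6*(-8 + T²) = 24 + (48 - 6*T²) = 72 - 6*T²)
k = 2340
(-1691 + M(26))*(-1027 + 1199) - k = (-1691 + (72 - 6*26²))*(-1027 + 1199) - 1*2340 = (-1691 + (72 - 6*676))*172 - 2340 = (-1691 + (72 - 4056))*172 - 2340 = (-1691 - 3984)*172 - 2340 = -5675*172 - 2340 = -976100 - 2340 = -978440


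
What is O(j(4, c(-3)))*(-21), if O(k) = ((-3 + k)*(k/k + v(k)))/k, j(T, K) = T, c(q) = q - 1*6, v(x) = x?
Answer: -105/4 ≈ -26.250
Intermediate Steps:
c(q) = -6 + q (c(q) = q - 6 = -6 + q)
O(k) = (1 + k)*(-3 + k)/k (O(k) = ((-3 + k)*(k/k + k))/k = ((-3 + k)*(1 + k))/k = ((1 + k)*(-3 + k))/k = (1 + k)*(-3 + k)/k)
O(j(4, c(-3)))*(-21) = (-2 + 4 - 3/4)*(-21) = (-2 + 4 - 3*¼)*(-21) = (-2 + 4 - ¾)*(-21) = (5/4)*(-21) = -105/4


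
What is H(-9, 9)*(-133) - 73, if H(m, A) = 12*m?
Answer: 14291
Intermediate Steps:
H(-9, 9)*(-133) - 73 = (12*(-9))*(-133) - 73 = -108*(-133) - 73 = 14364 - 73 = 14291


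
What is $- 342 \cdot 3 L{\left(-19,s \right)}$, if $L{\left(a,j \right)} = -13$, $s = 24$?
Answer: $13338$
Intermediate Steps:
$- 342 \cdot 3 L{\left(-19,s \right)} = - 342 \cdot 3 \left(-13\right) = \left(-342\right) \left(-39\right) = 13338$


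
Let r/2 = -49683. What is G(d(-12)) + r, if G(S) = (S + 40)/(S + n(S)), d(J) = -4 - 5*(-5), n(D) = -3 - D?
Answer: -298159/3 ≈ -99386.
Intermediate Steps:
r = -99366 (r = 2*(-49683) = -99366)
d(J) = 21 (d(J) = -4 + 25 = 21)
G(S) = -40/3 - S/3 (G(S) = (S + 40)/(S + (-3 - S)) = (40 + S)/(-3) = (40 + S)*(-⅓) = -40/3 - S/3)
G(d(-12)) + r = (-40/3 - ⅓*21) - 99366 = (-40/3 - 7) - 99366 = -61/3 - 99366 = -298159/3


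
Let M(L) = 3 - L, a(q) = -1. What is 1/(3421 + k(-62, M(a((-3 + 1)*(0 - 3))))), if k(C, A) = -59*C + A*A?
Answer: 1/7095 ≈ 0.00014094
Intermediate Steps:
k(C, A) = A**2 - 59*C (k(C, A) = -59*C + A**2 = A**2 - 59*C)
1/(3421 + k(-62, M(a((-3 + 1)*(0 - 3))))) = 1/(3421 + ((3 - 1*(-1))**2 - 59*(-62))) = 1/(3421 + ((3 + 1)**2 + 3658)) = 1/(3421 + (4**2 + 3658)) = 1/(3421 + (16 + 3658)) = 1/(3421 + 3674) = 1/7095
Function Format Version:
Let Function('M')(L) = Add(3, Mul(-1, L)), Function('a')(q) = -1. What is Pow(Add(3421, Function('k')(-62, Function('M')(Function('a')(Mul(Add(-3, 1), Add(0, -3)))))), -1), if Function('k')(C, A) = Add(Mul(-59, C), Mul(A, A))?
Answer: Rational(1, 7095) ≈ 0.00014094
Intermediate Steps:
Function('k')(C, A) = Add(Pow(A, 2), Mul(-59, C)) (Function('k')(C, A) = Add(Mul(-59, C), Pow(A, 2)) = Add(Pow(A, 2), Mul(-59, C)))
Pow(Add(3421, Function('k')(-62, Function('M')(Function('a')(Mul(Add(-3, 1), Add(0, -3)))))), -1) = Pow(Add(3421, Add(Pow(Add(3, Mul(-1, -1)), 2), Mul(-59, -62))), -1) = Pow(Add(3421, Add(Pow(Add(3, 1), 2), 3658)), -1) = Pow(Add(3421, Add(Pow(4, 2), 3658)), -1) = Pow(Add(3421, Add(16, 3658)), -1) = Pow(Add(3421, 3674), -1) = Pow(7095, -1) = Rational(1, 7095)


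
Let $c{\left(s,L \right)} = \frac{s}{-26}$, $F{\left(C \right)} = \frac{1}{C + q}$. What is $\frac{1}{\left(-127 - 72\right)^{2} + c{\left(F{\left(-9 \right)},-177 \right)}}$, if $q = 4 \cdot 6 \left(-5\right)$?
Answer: $\frac{3354}{132821755} \approx 2.5252 \cdot 10^{-5}$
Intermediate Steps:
$q = -120$ ($q = 24 \left(-5\right) = -120$)
$F{\left(C \right)} = \frac{1}{-120 + C}$ ($F{\left(C \right)} = \frac{1}{C - 120} = \frac{1}{-120 + C}$)
$c{\left(s,L \right)} = - \frac{s}{26}$ ($c{\left(s,L \right)} = s \left(- \frac{1}{26}\right) = - \frac{s}{26}$)
$\frac{1}{\left(-127 - 72\right)^{2} + c{\left(F{\left(-9 \right)},-177 \right)}} = \frac{1}{\left(-127 - 72\right)^{2} - \frac{1}{26 \left(-120 - 9\right)}} = \frac{1}{\left(-199\right)^{2} - \frac{1}{26 \left(-129\right)}} = \frac{1}{39601 - - \frac{1}{3354}} = \frac{1}{39601 + \frac{1}{3354}} = \frac{1}{\frac{132821755}{3354}} = \frac{3354}{132821755}$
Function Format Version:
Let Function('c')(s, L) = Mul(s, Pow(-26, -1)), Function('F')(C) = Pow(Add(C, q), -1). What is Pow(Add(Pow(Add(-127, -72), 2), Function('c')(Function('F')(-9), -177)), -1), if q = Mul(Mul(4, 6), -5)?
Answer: Rational(3354, 132821755) ≈ 2.5252e-5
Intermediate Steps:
q = -120 (q = Mul(24, -5) = -120)
Function('F')(C) = Pow(Add(-120, C), -1) (Function('F')(C) = Pow(Add(C, -120), -1) = Pow(Add(-120, C), -1))
Function('c')(s, L) = Mul(Rational(-1, 26), s) (Function('c')(s, L) = Mul(s, Rational(-1, 26)) = Mul(Rational(-1, 26), s))
Pow(Add(Pow(Add(-127, -72), 2), Function('c')(Function('F')(-9), -177)), -1) = Pow(Add(Pow(Add(-127, -72), 2), Mul(Rational(-1, 26), Pow(Add(-120, -9), -1))), -1) = Pow(Add(Pow(-199, 2), Mul(Rational(-1, 26), Pow(-129, -1))), -1) = Pow(Add(39601, Mul(Rational(-1, 26), Rational(-1, 129))), -1) = Pow(Add(39601, Rational(1, 3354)), -1) = Pow(Rational(132821755, 3354), -1) = Rational(3354, 132821755)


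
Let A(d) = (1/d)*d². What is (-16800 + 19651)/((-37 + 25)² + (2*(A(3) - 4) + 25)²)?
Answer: 2851/673 ≈ 4.2363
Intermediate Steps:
A(d) = d (A(d) = d²/d = d)
(-16800 + 19651)/((-37 + 25)² + (2*(A(3) - 4) + 25)²) = (-16800 + 19651)/((-37 + 25)² + (2*(3 - 4) + 25)²) = 2851/((-12)² + (2*(-1) + 25)²) = 2851/(144 + (-2 + 25)²) = 2851/(144 + 23²) = 2851/(144 + 529) = 2851/673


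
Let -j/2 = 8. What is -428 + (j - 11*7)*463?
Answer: -43487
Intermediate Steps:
j = -16 (j = -2*8 = -16)
-428 + (j - 11*7)*463 = -428 + (-16 - 11*7)*463 = -428 + (-16 - 77)*463 = -428 - 93*463 = -428 - 43059 = -43487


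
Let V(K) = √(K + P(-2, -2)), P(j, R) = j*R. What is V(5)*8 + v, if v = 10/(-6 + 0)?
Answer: 67/3 ≈ 22.333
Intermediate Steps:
v = -5/3 (v = 10/(-6) = 10*(-⅙) = -5/3 ≈ -1.6667)
P(j, R) = R*j
V(K) = √(4 + K) (V(K) = √(K - 2*(-2)) = √(K + 4) = √(4 + K))
V(5)*8 + v = √(4 + 5)*8 - 5/3 = √9*8 - 5/3 = 3*8 - 5/3 = 24 - 5/3 = 67/3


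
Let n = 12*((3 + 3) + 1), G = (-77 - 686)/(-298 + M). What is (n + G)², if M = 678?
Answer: 970758649/144400 ≈ 6722.7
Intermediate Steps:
G = -763/380 (G = (-77 - 686)/(-298 + 678) = -763/380 ≈ -2.0079)
n = 84 (n = 12*(6 + 1) = 12*7 = 84)
(n + G)² = (84 - 763/380)² = (31157/380)² = 970758649/144400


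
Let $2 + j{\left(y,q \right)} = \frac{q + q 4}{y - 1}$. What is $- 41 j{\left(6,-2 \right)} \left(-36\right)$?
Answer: $-5904$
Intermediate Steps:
$j{\left(y,q \right)} = -2 + \frac{5 q}{-1 + y}$ ($j{\left(y,q \right)} = -2 + \frac{q + q 4}{y - 1} = -2 + \frac{q + 4 q}{-1 + y} = -2 + \frac{5 q}{-1 + y}$)
$- 41 j{\left(6,-2 \right)} \left(-36\right) = - 41 \frac{2 - 12 + 5 \left(-2\right)}{-1 + 6} \left(-36\right) = - 41 \frac{2 - 12 - 10}{5} \left(-36\right) = - 41 \cdot \frac{1}{5} \left(-20\right) \left(-36\right) = \left(-41\right) \left(-4\right) \left(-36\right) = 164 \left(-36\right) = -5904$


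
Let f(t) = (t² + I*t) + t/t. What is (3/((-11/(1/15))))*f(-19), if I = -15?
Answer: -647/55 ≈ -11.764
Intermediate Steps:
f(t) = 1 + t² - 15*t (f(t) = (t² - 15*t) + t/t = (t² - 15*t) + 1 = 1 + t² - 15*t)
(3/((-11/(1/15))))*f(-19) = (3/((-11/(1/15))))*(1 + (-19)² - 15*(-19)) = (3/((-11/1/15)))*(1 + 361 + 285) = (3/((-11*15)))*647 = (3/(-165))*647 = (3*(-1/165))*647 = -1/55*647 = -647/55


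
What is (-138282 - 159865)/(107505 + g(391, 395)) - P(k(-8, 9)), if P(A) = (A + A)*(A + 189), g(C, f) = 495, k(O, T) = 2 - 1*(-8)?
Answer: -430138147/108000 ≈ -3982.8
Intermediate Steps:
k(O, T) = 10 (k(O, T) = 2 + 8 = 10)
P(A) = 2*A*(189 + A) (P(A) = (2*A)*(189 + A) = 2*A*(189 + A))
(-138282 - 159865)/(107505 + g(391, 395)) - P(k(-8, 9)) = (-138282 - 159865)/(107505 + 495) - 2*10*(189 + 10) = -298147/108000 - 2*10*199 = -298147*1/108000 - 1*3980 = -298147/108000 - 3980 = -430138147/108000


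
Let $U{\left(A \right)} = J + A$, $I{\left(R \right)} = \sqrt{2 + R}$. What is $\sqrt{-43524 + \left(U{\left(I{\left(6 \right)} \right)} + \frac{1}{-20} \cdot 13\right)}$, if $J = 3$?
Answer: $\frac{\sqrt{-4352165 + 200 \sqrt{2}}}{10} \approx 208.61 i$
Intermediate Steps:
$U{\left(A \right)} = 3 + A$
$\sqrt{-43524 + \left(U{\left(I{\left(6 \right)} \right)} + \frac{1}{-20} \cdot 13\right)} = \sqrt{-43524 + \left(\left(3 + \sqrt{2 + 6}\right) + \frac{1}{-20} \cdot 13\right)} = \sqrt{-43524 - \left(- \frac{47}{20} - 2 \sqrt{2}\right)} = \sqrt{-43524 + \left(\frac{47}{20} + 2 \sqrt{2}\right)} = \sqrt{- \frac{870433}{20} + 2 \sqrt{2}}$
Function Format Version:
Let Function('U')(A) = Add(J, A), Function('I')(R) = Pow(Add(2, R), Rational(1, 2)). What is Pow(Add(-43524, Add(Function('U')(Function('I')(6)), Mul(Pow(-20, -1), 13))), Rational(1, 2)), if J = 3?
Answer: Mul(Rational(1, 10), Pow(Add(-4352165, Mul(200, Pow(2, Rational(1, 2)))), Rational(1, 2))) ≈ Mul(208.61, I)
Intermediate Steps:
Function('U')(A) = Add(3, A)
Pow(Add(-43524, Add(Function('U')(Function('I')(6)), Mul(Pow(-20, -1), 13))), Rational(1, 2)) = Pow(Add(-43524, Add(Add(3, Pow(Add(2, 6), Rational(1, 2))), Mul(Pow(-20, -1), 13))), Rational(1, 2)) = Pow(Add(-43524, Add(Add(3, Pow(8, Rational(1, 2))), Mul(Rational(-1, 20), 13))), Rational(1, 2)) = Pow(Add(-43524, Add(Add(3, Mul(2, Pow(2, Rational(1, 2)))), Rational(-13, 20))), Rational(1, 2)) = Pow(Add(-43524, Add(Rational(47, 20), Mul(2, Pow(2, Rational(1, 2))))), Rational(1, 2)) = Pow(Add(Rational(-870433, 20), Mul(2, Pow(2, Rational(1, 2)))), Rational(1, 2))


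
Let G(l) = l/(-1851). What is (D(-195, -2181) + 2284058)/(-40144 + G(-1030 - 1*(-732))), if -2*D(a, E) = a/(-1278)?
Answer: -1200692705567/21102973864 ≈ -56.897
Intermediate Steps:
G(l) = -l/1851 (G(l) = l*(-1/1851) = -l/1851)
D(a, E) = a/2556 (D(a, E) = -a/(2*(-1278)) = -a*(-1)/(2*1278) = -(-1)*a/2556 = a/2556)
(D(-195, -2181) + 2284058)/(-40144 + G(-1030 - 1*(-732))) = ((1/2556)*(-195) + 2284058)/(-40144 - (-1030 - 1*(-732))/1851) = (-65/852 + 2284058)/(-40144 - (-1030 + 732)/1851) = 1946017351/(852*(-40144 - 1/1851*(-298))) = 1946017351/(852*(-40144 + 298/1851)) = 1946017351/(852*(-74306246/1851)) = (1946017351/852)*(-1851/74306246) = -1200692705567/21102973864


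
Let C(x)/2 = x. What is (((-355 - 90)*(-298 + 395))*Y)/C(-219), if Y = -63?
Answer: -906465/146 ≈ -6208.7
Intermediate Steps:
C(x) = 2*x
(((-355 - 90)*(-298 + 395))*Y)/C(-219) = (((-355 - 90)*(-298 + 395))*(-63))/((2*(-219))) = (-445*97*(-63))/(-438) = -43165*(-63)*(-1/438) = 2719395*(-1/438) = -906465/146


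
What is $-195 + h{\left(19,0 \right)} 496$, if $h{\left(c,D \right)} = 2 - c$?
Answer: $-8627$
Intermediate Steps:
$-195 + h{\left(19,0 \right)} 496 = -195 + \left(2 - 19\right) 496 = -195 - 8432 = -8627$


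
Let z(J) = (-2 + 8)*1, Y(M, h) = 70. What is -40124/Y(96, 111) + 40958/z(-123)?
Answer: 93797/15 ≈ 6253.1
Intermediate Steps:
z(J) = 6 (z(J) = 6*1 = 6)
-40124/Y(96, 111) + 40958/z(-123) = -40124/70 + 40958/6 = -40124*1/70 + 40958*(⅙) = -2866/5 + 20479/3 = 93797/15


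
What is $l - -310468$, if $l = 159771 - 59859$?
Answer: $410380$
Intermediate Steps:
$l = 99912$ ($l = 159771 - 59859 = 99912$)
$l - -310468 = 99912 - -310468 = 99912 + 310468 = 410380$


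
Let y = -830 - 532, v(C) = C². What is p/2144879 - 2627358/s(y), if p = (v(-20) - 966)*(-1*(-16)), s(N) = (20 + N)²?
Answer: -256894296803/175584084698 ≈ -1.4631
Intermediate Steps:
y = -1362
p = -9056 (p = ((-20)² - 966)*(-1*(-16)) = (400 - 966)*16 = -566*16 = -9056)
p/2144879 - 2627358/s(y) = -9056/2144879 - 2627358/(20 - 1362)² = -9056*1/2144879 - 2627358/((-1342)²) = -9056/2144879 - 2627358/1800964 = -9056/2144879 - 2627358*1/1800964 = -9056/2144879 - 1313679/900482 = -256894296803/175584084698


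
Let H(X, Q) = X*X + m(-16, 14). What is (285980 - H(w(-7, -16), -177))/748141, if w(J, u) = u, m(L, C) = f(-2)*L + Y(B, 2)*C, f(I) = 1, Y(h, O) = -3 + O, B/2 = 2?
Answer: 285754/748141 ≈ 0.38195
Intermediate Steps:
B = 4 (B = 2*2 = 4)
m(L, C) = L - C (m(L, C) = 1*L + (-3 + 2)*C = L - C)
H(X, Q) = -30 + X² (H(X, Q) = X*X + (-16 - 1*14) = X² + (-16 - 14) = X² - 30 = -30 + X²)
(285980 - H(w(-7, -16), -177))/748141 = (285980 - (-30 + (-16)²))/748141 = (285980 - (-30 + 256))*(1/748141) = (285980 - 1*226)*(1/748141) = (285980 - 226)*(1/748141) = 285754*(1/748141) = 285754/748141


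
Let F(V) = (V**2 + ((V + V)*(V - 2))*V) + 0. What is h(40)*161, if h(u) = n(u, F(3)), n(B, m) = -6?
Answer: -966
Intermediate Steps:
F(V) = V**2 + 2*V**2*(-2 + V) (F(V) = (V**2 + ((2*V)*(-2 + V))*V) + 0 = (V**2 + (2*V*(-2 + V))*V) + 0 = (V**2 + 2*V**2*(-2 + V)) + 0 = V**2 + 2*V**2*(-2 + V))
h(u) = -6
h(40)*161 = -6*161 = -966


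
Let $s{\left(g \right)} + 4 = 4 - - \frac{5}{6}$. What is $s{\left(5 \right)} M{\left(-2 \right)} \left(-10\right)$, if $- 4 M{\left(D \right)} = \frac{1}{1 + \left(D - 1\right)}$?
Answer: $- \frac{25}{24} \approx -1.0417$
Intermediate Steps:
$s{\left(g \right)} = \frac{5}{6}$ ($s{\left(g \right)} = -4 + \left(4 - - \frac{5}{6}\right) = -4 + \left(4 + \frac{5}{6}\right) = -4 + \frac{29}{6} = \frac{5}{6}$)
$M{\left(D \right)} = - \frac{1}{4 D}$ ($M{\left(D \right)} = - \frac{1}{4 \left(1 + \left(D - 1\right)\right)} = - \frac{1}{4 \left(1 + \left(-1 + D\right)\right)} = - \frac{1}{4 D}$)
$s{\left(5 \right)} M{\left(-2 \right)} \left(-10\right) = \frac{5 \left(- \frac{1}{4 \left(-2\right)}\right)}{6} \left(-10\right) = \frac{5 \left(\left(- \frac{1}{4}\right) \left(- \frac{1}{2}\right)\right)}{6} \left(-10\right) = \frac{5}{6} \cdot \frac{1}{8} \left(-10\right) = \frac{5}{48} \left(-10\right) = - \frac{25}{24}$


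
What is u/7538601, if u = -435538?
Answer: -435538/7538601 ≈ -0.057774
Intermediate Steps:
u/7538601 = -435538/7538601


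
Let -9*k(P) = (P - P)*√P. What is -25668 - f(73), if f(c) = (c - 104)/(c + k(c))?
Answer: -1873733/73 ≈ -25668.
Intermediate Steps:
k(P) = 0 (k(P) = -(P - P)*√P/9 = -0*√P = -⅑*0 = 0)
f(c) = (-104 + c)/c (f(c) = (c - 104)/(c + 0) = (-104 + c)/c)
-25668 - f(73) = -25668 - (-104 + 73)/73 = -25668 - (-31)/73 = -25668 - 1*(-31/73) = -25668 + 31/73 = -1873733/73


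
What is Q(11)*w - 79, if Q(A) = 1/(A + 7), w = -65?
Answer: -1487/18 ≈ -82.611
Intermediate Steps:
Q(A) = 1/(7 + A)
Q(11)*w - 79 = -65/(7 + 11) - 79 = -65/18 - 79 = -1487/18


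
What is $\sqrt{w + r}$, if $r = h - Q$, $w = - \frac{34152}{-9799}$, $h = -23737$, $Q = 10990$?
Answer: $\frac{i \sqrt{3334165810079}}{9799} \approx 186.34 i$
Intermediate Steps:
$w = \frac{34152}{9799}$ ($w = \left(-34152\right) \left(- \frac{1}{9799}\right) = \frac{34152}{9799} \approx 3.4853$)
$r = -34727$ ($r = -23737 - 10990 = -34727$)
$\sqrt{w + r} = \sqrt{\frac{34152}{9799} - 34727} = \sqrt{- \frac{340255721}{9799}} = \frac{i \sqrt{3334165810079}}{9799}$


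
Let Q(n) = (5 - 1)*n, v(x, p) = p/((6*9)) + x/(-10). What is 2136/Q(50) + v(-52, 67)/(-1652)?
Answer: 23809841/2230200 ≈ 10.676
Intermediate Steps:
v(x, p) = -x/10 + p/54 (v(x, p) = p/54 + x*(-1/10) = p*(1/54) - x/10 = p/54 - x/10 = -x/10 + p/54)
Q(n) = 4*n
2136/Q(50) + v(-52, 67)/(-1652) = 2136/((4*50)) + (-1/10*(-52) + (1/54)*67)/(-1652) = 2136/200 + (26/5 + 67/54)*(-1/1652) = 2136*(1/200) + (1739/270)*(-1/1652) = 267/25 - 1739/446040 = 23809841/2230200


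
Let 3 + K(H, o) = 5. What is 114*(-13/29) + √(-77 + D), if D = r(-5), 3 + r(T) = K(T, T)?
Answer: -1482/29 + I*√78 ≈ -51.103 + 8.8318*I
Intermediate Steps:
K(H, o) = 2 (K(H, o) = -3 + 5 = 2)
r(T) = -1 (r(T) = -3 + 2 = -1)
D = -1
114*(-13/29) + √(-77 + D) = 114*(-13/29) + √(-77 - 1) = 114*(-13*1/29) + √(-78) = 114*(-13/29) + I*√78 = -1482/29 + I*√78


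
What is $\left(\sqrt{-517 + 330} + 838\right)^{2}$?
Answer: $\left(838 + i \sqrt{187}\right)^{2} \approx 7.0206 \cdot 10^{5} + 22919.0 i$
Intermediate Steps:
$\left(\sqrt{-517 + 330} + 838\right)^{2} = \left(\sqrt{-187} + 838\right)^{2} = \left(i \sqrt{187} + 838\right)^{2} = \left(838 + i \sqrt{187}\right)^{2}$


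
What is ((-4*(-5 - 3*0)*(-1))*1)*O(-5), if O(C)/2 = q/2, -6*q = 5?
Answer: 50/3 ≈ 16.667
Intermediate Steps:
q = -5/6 (q = -1/6*5 = -5/6 ≈ -0.83333)
O(C) = -5/6 (O(C) = 2*(-5/6/2) = 2*(-5/6*1/2) = 2*(-5/12) = -5/6)
((-4*(-5 - 3*0)*(-1))*1)*O(-5) = ((-4*(-5 - 3*0)*(-1))*1)*(-5/6) = ((-4*(-5 + 0)*(-1))*1)*(-5/6) = ((-4*(-5)*(-1))*1)*(-5/6) = ((20*(-1))*1)*(-5/6) = -20*1*(-5/6) = -20*(-5/6) = 50/3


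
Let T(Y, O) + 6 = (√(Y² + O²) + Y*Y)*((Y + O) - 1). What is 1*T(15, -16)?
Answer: -456 - 2*√481 ≈ -499.86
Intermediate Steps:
T(Y, O) = -6 + (Y² + √(O² + Y²))*(-1 + O + Y) (T(Y, O) = -6 + (√(Y² + O²) + Y*Y)*((Y + O) - 1) = -6 + (√(O² + Y²) + Y²)*((O + Y) - 1) = -6 + (Y² + √(O² + Y²))*(-1 + O + Y))
1*T(15, -16) = 1*(-6 + 15³ - 1*15² - √((-16)² + 15²) - 16*15² - 16*√((-16)² + 15²) + 15*√((-16)² + 15²)) = 1*(-6 + 3375 - 1*225 - √(256 + 225) - 16*225 - 16*√(256 + 225) + 15*√(256 + 225)) = 1*(-6 + 3375 - 225 - √481 - 3600 - 16*√481 + 15*√481) = 1*(-456 - 2*√481) = -456 - 2*√481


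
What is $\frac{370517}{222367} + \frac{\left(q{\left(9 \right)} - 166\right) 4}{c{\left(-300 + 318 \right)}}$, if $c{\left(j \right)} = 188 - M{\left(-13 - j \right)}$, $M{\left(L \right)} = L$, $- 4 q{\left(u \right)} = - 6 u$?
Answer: $- \frac{54500647}{48698373} \approx -1.1191$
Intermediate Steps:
$q{\left(u \right)} = \frac{3 u}{2}$ ($q{\left(u \right)} = - \frac{\left(-6\right) u}{4} = \frac{3 u}{2}$)
$c{\left(j \right)} = 201 + j$ ($c{\left(j \right)} = 188 - \left(-13 - j\right) = 188 + \left(13 + j\right) = 201 + j$)
$\frac{370517}{222367} + \frac{\left(q{\left(9 \right)} - 166\right) 4}{c{\left(-300 + 318 \right)}} = \frac{370517}{222367} + \frac{\left(\frac{3}{2} \cdot 9 - 166\right) 4}{201 + \left(-300 + 318\right)} = 370517 \cdot \frac{1}{222367} + \frac{\left(\frac{27}{2} - 166\right) 4}{201 + 18} = \frac{370517}{222367} + \frac{\left(- \frac{305}{2}\right) 4}{219} = \frac{370517}{222367} - \frac{610}{219} = - \frac{54500647}{48698373}$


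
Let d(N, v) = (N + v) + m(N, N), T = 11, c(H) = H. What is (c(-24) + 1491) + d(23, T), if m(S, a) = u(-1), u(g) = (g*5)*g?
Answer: 1506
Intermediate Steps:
u(g) = 5*g**2 (u(g) = (5*g)*g = 5*g**2)
m(S, a) = 5 (m(S, a) = 5*(-1)**2 = 5*1 = 5)
d(N, v) = 5 + N + v (d(N, v) = (N + v) + 5 = 5 + N + v)
(c(-24) + 1491) + d(23, T) = (-24 + 1491) + (5 + 23 + 11) = 1467 + 39 = 1506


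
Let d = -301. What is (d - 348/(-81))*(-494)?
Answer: 3957434/27 ≈ 1.4657e+5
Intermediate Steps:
(d - 348/(-81))*(-494) = (-301 - 348/(-81))*(-494) = (-301 - 348*(-1/81))*(-494) = (-301 + 116/27)*(-494) = -8011/27*(-494) = 3957434/27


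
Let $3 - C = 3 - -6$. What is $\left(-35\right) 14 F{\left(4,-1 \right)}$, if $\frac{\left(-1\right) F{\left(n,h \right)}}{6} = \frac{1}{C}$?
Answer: $-490$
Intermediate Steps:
$C = -6$ ($C = 3 - \left(3 - -6\right) = 3 - \left(3 + 6\right) = 3 - 9 = -6$)
$F{\left(n,h \right)} = 1$ ($F{\left(n,h \right)} = - \frac{6}{-6} = \left(-6\right) \left(- \frac{1}{6}\right) = 1$)
$\left(-35\right) 14 F{\left(4,-1 \right)} = \left(-35\right) 14 \cdot 1 = \left(-490\right) 1 = -490$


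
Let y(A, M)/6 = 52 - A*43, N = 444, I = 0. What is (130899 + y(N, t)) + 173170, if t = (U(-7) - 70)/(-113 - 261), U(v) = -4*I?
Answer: 189829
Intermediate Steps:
U(v) = 0 (U(v) = -4*0 = 0)
t = 35/187 (t = (0 - 70)/(-113 - 261) = -70/(-374) = -70*(-1/374) = 35/187 ≈ 0.18717)
y(A, M) = 312 - 258*A (y(A, M) = 6*(52 - A*43) = 6*(52 - 43*A) = 312 - 258*A)
(130899 + y(N, t)) + 173170 = (130899 + (312 - 258*444)) + 173170 = (130899 + (312 - 114552)) + 173170 = (130899 - 114240) + 173170 = 16659 + 173170 = 189829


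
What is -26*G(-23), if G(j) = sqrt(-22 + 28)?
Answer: -26*sqrt(6) ≈ -63.687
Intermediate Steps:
G(j) = sqrt(6)
-26*G(-23) = -26*sqrt(6)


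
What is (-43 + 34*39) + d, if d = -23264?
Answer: -21981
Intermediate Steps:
(-43 + 34*39) + d = (-43 + 34*39) - 23264 = (-43 + 1326) - 23264 = 1283 - 23264 = -21981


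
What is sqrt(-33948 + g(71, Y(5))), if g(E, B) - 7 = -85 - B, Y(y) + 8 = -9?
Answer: I*sqrt(34009) ≈ 184.42*I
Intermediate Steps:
Y(y) = -17 (Y(y) = -8 - 9 = -17)
g(E, B) = -78 - B (g(E, B) = 7 + (-85 - B) = -78 - B)
sqrt(-33948 + g(71, Y(5))) = sqrt(-33948 + (-78 - 1*(-17))) = sqrt(-33948 + (-78 + 17)) = sqrt(-33948 - 61) = sqrt(-34009) = I*sqrt(34009)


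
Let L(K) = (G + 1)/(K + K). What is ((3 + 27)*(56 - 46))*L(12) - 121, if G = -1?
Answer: -121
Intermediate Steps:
L(K) = 0 (L(K) = (-1 + 1)/(K + K) = 0/((2*K)) = 0*(1/(2*K)) = 0)
((3 + 27)*(56 - 46))*L(12) - 121 = ((3 + 27)*(56 - 46))*0 - 121 = (30*10)*0 - 121 = 300*0 - 121 = 0 - 121 = -121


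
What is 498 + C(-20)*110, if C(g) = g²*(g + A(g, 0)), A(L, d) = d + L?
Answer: -1759502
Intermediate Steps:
A(L, d) = L + d
C(g) = 2*g³ (C(g) = g²*(g + (g + 0)) = g²*(g + g) = g²*(2*g) = 2*g³)
498 + C(-20)*110 = 498 + (2*(-20)³)*110 = 498 + (2*(-8000))*110 = 498 - 16000*110 = 498 - 1760000 = -1759502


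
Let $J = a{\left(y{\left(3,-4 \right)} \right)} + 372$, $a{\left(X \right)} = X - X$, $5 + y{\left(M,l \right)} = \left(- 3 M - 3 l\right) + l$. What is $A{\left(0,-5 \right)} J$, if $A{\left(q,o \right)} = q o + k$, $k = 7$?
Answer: $2604$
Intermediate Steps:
$y{\left(M,l \right)} = -5 - 3 M - 2 l$ ($y{\left(M,l \right)} = -5 + \left(\left(- 3 M - 3 l\right) + l\right) = -5 - \left(2 l + 3 M\right) = -5 - 3 M - 2 l$)
$a{\left(X \right)} = 0$
$A{\left(q,o \right)} = 7 + o q$ ($A{\left(q,o \right)} = q o + 7 = o q + 7 = 7 + o q$)
$J = 372$ ($J = 0 + 372 = 372$)
$A{\left(0,-5 \right)} J = \left(7 - 0\right) 372 = \left(7 + 0\right) 372 = 7 \cdot 372 = 2604$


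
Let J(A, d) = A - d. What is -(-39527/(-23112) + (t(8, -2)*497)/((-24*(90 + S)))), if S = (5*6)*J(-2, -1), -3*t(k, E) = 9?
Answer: -1269151/462240 ≈ -2.7457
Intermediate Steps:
t(k, E) = -3 (t(k, E) = -1/3*9 = -3)
S = -30 (S = (5*6)*(-2 - 1*(-1)) = 30*(-2 + 1) = 30*(-1) = -30)
-(-39527/(-23112) + (t(8, -2)*497)/((-24*(90 + S)))) = -(-39527/(-23112) + (-3*497)/((-24*(90 - 30)))) = -(-39527*(-1/23112) - 1491/((-24*60))) = -(39527/23112 - 1491/(-1440)) = -(39527/23112 - 1491*(-1/1440)) = -(39527/23112 + 497/480) = -1*1269151/462240 = -1269151/462240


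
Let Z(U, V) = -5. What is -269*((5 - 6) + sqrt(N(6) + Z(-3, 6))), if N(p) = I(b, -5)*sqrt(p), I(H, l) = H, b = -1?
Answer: 269 - 269*sqrt(-5 - sqrt(6)) ≈ 269.0 - 734.2*I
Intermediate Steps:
N(p) = -sqrt(p)
-269*((5 - 6) + sqrt(N(6) + Z(-3, 6))) = -269*((5 - 6) + sqrt(-sqrt(6) - 5)) = -269*(-1 + sqrt(-5 - sqrt(6))) = 269 - 269*sqrt(-5 - sqrt(6))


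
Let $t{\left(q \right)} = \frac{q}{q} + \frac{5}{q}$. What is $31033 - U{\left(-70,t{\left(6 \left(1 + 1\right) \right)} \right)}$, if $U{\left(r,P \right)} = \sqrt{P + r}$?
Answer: $31033 - \frac{i \sqrt{2469}}{6} \approx 31033.0 - 8.2815 i$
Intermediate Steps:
$t{\left(q \right)} = 1 + \frac{5}{q}$
$31033 - U{\left(-70,t{\left(6 \left(1 + 1\right) \right)} \right)} = 31033 - \sqrt{\frac{5 + 6 \left(1 + 1\right)}{6 \left(1 + 1\right)} - 70} = 31033 - \sqrt{\frac{5 + 6 \cdot 2}{6 \cdot 2} - 70} = 31033 - \sqrt{\frac{5 + 12}{12} - 70} = 31033 - \sqrt{\frac{1}{12} \cdot 17 - 70} = 31033 - \sqrt{\frac{17}{12} - 70} = 31033 - \sqrt{- \frac{823}{12}} = 31033 - \frac{i \sqrt{2469}}{6}$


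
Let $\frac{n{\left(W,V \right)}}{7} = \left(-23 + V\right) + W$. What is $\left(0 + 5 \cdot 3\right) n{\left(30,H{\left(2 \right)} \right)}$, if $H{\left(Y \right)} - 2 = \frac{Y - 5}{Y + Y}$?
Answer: $\frac{3465}{4} \approx 866.25$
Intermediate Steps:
$H{\left(Y \right)} = 2 + \frac{-5 + Y}{2 Y}$ ($H{\left(Y \right)} = 2 + \frac{Y - 5}{Y + Y} = 2 + \frac{-5 + Y}{2 Y}$)
$n{\left(W,V \right)} = -161 + 7 V + 7 W$ ($n{\left(W,V \right)} = 7 \left(\left(-23 + V\right) + W\right) = 7 \left(-23 + V + W\right) = -161 + 7 V + 7 W$)
$\left(0 + 5 \cdot 3\right) n{\left(30,H{\left(2 \right)} \right)} = \left(0 + 5 \cdot 3\right) \left(-161 + 7 \frac{5 \left(-1 + 2\right)}{2 \cdot 2} + 7 \cdot 30\right) = \left(0 + 15\right) \left(-161 + 7 \cdot \frac{5}{2} \cdot \frac{1}{2} \cdot 1 + 210\right) = 15 \left(-161 + 7 \cdot \frac{5}{4} + 210\right) = 15 \left(-161 + \frac{35}{4} + 210\right) = 15 \cdot \frac{231}{4} = \frac{3465}{4}$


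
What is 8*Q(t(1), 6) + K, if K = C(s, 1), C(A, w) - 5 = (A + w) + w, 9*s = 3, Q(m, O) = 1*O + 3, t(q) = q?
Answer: 238/3 ≈ 79.333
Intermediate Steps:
Q(m, O) = 3 + O (Q(m, O) = O + 3 = 3 + O)
s = 1/3 (s = (1/9)*3 = 1/3 ≈ 0.33333)
C(A, w) = 5 + A + 2*w (C(A, w) = 5 + ((A + w) + w) = 5 + (A + 2*w) = 5 + A + 2*w)
K = 22/3 (K = 5 + 1/3 + 2*1 = 5 + 1/3 + 2 = 22/3 ≈ 7.3333)
8*Q(t(1), 6) + K = 8*(3 + 6) + 22/3 = 8*9 + 22/3 = 72 + 22/3 = 238/3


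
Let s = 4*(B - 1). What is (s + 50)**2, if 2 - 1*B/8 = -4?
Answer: 56644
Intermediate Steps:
B = 48 (B = 16 - 8*(-4) = 16 + 32 = 48)
s = 188 (s = 4*(48 - 1) = 4*47 = 188)
(s + 50)**2 = (188 + 50)**2 = 238**2 = 56644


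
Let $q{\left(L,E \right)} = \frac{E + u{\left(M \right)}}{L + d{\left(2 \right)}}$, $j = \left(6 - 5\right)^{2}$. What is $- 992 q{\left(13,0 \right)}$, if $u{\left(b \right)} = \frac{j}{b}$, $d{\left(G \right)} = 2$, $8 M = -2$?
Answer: $\frac{3968}{15} \approx 264.53$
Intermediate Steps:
$M = - \frac{1}{4}$ ($M = \frac{1}{8} \left(-2\right) = - \frac{1}{4} \approx -0.25$)
$j = 1$ ($j = 1^{2} = 1$)
$u{\left(b \right)} = \frac{1}{b}$ ($u{\left(b \right)} = 1 \frac{1}{b} = \frac{1}{b}$)
$q{\left(L,E \right)} = \frac{-4 + E}{2 + L}$ ($q{\left(L,E \right)} = \frac{E + \frac{1}{- \frac{1}{4}}}{L + 2} = \frac{E - 4}{2 + L} = \frac{-4 + E}{2 + L}$)
$- 992 q{\left(13,0 \right)} = - 992 \frac{-4 + 0}{2 + 13} = - 992 \cdot \frac{1}{15} \left(-4\right) = \left(-992\right) \left(- \frac{4}{15}\right) = \frac{3968}{15}$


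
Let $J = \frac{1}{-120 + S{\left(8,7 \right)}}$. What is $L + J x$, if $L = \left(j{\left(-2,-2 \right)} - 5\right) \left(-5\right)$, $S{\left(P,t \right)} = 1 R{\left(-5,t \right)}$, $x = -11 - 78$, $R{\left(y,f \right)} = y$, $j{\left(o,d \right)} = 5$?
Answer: $\frac{89}{125} \approx 0.712$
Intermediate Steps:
$x = -89$
$S{\left(P,t \right)} = -5$ ($S{\left(P,t \right)} = 1 \left(-5\right) = -5$)
$L = 0$ ($L = \left(5 - 5\right) \left(-5\right) = 0 \left(-5\right) = 0$)
$J = - \frac{1}{125}$ ($J = \frac{1}{-120 - 5} = \frac{1}{-125} = - \frac{1}{125} \approx -0.008$)
$L + J x = 0 - - \frac{89}{125} = 0 + \frac{89}{125} = \frac{89}{125}$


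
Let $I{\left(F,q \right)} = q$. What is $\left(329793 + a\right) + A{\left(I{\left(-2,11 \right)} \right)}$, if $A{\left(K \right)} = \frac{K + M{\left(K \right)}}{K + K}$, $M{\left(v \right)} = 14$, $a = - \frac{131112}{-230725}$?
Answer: $\frac{13834887859}{41950} \approx 3.2979 \cdot 10^{5}$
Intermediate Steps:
$a = \frac{131112}{230725}$ ($a = \left(-131112\right) \left(- \frac{1}{230725}\right) = \frac{131112}{230725} \approx 0.56826$)
$A{\left(K \right)} = \frac{14 + K}{2 K}$ ($A{\left(K \right)} = \frac{K + 14}{K + K} = \frac{14 + K}{2 K}$)
$\left(329793 + a\right) + A{\left(I{\left(-2,11 \right)} \right)} = \left(329793 + \frac{131112}{230725}\right) + \frac{14 + 11}{2 \cdot 11} = \frac{76091621037}{230725} + \frac{1}{2} \cdot \frac{1}{11} \cdot 25 = \frac{76091621037}{230725} + \frac{25}{22} = \frac{13834887859}{41950}$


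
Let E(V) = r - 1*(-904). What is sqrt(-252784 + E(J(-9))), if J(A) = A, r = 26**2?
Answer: 2*I*sqrt(62801) ≈ 501.2*I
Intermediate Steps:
r = 676
E(V) = 1580 (E(V) = 676 - 1*(-904) = 676 + 904 = 1580)
sqrt(-252784 + E(J(-9))) = sqrt(-252784 + 1580) = sqrt(-251204) = 2*I*sqrt(62801)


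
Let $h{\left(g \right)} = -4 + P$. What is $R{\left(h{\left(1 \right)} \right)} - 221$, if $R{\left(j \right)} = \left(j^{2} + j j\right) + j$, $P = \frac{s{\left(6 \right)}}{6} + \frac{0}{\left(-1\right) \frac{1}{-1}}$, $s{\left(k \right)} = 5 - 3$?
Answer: $- \frac{1780}{9} \approx -197.78$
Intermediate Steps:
$s{\left(k \right)} = 2$
$P = \frac{1}{3}$ ($P = \frac{2}{6} + \frac{0}{\left(-1\right) \frac{1}{-1}} = 2 \cdot \frac{1}{6} + \frac{0}{\left(-1\right) \left(-1\right)} = \frac{1}{3} + \frac{0}{1} = \frac{1}{3} + 0 \cdot 1 = \frac{1}{3} + 0 = \frac{1}{3} \approx 0.33333$)
$h{\left(g \right)} = - \frac{11}{3}$ ($h{\left(g \right)} = -4 + \frac{1}{3} = - \frac{11}{3}$)
$R{\left(j \right)} = j + 2 j^{2}$ ($R{\left(j \right)} = \left(j^{2} + j^{2}\right) + j = 2 j^{2} + j = j + 2 j^{2}$)
$R{\left(h{\left(1 \right)} \right)} - 221 = - \frac{11 \left(1 + 2 \left(- \frac{11}{3}\right)\right)}{3} - 221 = - \frac{11 \left(1 - \frac{22}{3}\right)}{3} - 221 = \left(- \frac{11}{3}\right) \left(- \frac{19}{3}\right) - 221 = \frac{209}{9} - 221 = - \frac{1780}{9}$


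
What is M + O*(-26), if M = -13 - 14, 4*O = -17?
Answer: 167/2 ≈ 83.500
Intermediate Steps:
O = -17/4 (O = (1/4)*(-17) = -17/4 ≈ -4.2500)
M = -27
M + O*(-26) = -27 - 17/4*(-26) = -27 + 221/2 = 167/2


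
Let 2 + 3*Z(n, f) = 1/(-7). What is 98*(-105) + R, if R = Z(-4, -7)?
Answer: -72035/7 ≈ -10291.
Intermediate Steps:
Z(n, f) = -5/7 (Z(n, f) = -⅔ + (⅓)/(-7) = -⅔ + (⅓)*(-⅐) = -⅔ - 1/21 = -5/7)
R = -5/7 ≈ -0.71429
98*(-105) + R = 98*(-105) - 5/7 = -10290 - 5/7 = -72035/7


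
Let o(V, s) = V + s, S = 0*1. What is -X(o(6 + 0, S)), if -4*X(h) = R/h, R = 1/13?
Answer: 1/312 ≈ 0.0032051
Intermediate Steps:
R = 1/13 ≈ 0.076923
S = 0
X(h) = -1/(52*h)
-X(o(6 + 0, S)) = -(-1)/(52*((6 + 0) + 0)) = -(-1)/(52*(6 + 0)) = -(-1)/(52*6) = -1*(-1/312) = 1/312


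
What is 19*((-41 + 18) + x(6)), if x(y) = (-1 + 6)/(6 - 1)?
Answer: -418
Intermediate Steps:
x(y) = 1 (x(y) = 5/5 = 5*(⅕) = 1)
19*((-41 + 18) + x(6)) = 19*((-41 + 18) + 1) = 19*(-23 + 1) = 19*(-22) = -418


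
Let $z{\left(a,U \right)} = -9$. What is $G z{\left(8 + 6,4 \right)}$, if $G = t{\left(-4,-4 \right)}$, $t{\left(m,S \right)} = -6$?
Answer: $54$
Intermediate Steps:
$G = -6$
$G z{\left(8 + 6,4 \right)} = \left(-6\right) \left(-9\right) = 54$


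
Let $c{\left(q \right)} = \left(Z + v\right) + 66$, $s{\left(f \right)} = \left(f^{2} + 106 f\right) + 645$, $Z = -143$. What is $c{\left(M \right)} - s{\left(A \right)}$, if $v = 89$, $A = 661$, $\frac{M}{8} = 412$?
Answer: $-507620$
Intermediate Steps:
$M = 3296$ ($M = 8 \cdot 412 = 3296$)
$s{\left(f \right)} = 645 + f^{2} + 106 f$
$c{\left(q \right)} = 12$ ($c{\left(q \right)} = \left(-143 + 89\right) + 66 = -54 + 66 = 12$)
$c{\left(M \right)} - s{\left(A \right)} = 12 - \left(645 + 661^{2} + 106 \cdot 661\right) = 12 - \left(645 + 436921 + 70066\right) = 12 - 507632 = -507620$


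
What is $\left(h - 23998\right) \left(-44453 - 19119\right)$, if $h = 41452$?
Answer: $-1109585688$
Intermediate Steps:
$\left(h - 23998\right) \left(-44453 - 19119\right) = \left(41452 - 23998\right) \left(-44453 - 19119\right) = 17454 \left(-63572\right) = -1109585688$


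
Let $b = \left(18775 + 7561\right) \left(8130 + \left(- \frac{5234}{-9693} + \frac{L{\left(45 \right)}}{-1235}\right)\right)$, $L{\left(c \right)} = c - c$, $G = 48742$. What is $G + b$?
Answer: $\frac{2075994813070}{9693} \approx 2.1417 \cdot 10^{8}$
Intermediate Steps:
$L{\left(c \right)} = 0$
$b = \frac{2075522356864}{9693}$ ($b = \left(18775 + 7561\right) \left(8130 + \left(- \frac{5234}{-9693} + \frac{0}{-1235}\right)\right) = 26336 \left(8130 + \left(\left(-5234\right) \left(- \frac{1}{9693}\right) + 0 \left(- \frac{1}{1235}\right)\right)\right) = 26336 \left(8130 + \left(\frac{5234}{9693} + 0\right)\right) = 26336 \left(8130 + \frac{5234}{9693}\right) = 26336 \cdot \frac{78809324}{9693} = \frac{2075522356864}{9693} \approx 2.1413 \cdot 10^{8}$)
$G + b = 48742 + \frac{2075522356864}{9693} = \frac{2075994813070}{9693}$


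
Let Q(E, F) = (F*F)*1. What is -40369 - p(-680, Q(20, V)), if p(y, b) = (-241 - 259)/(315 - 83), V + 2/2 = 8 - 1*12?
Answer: -2341277/58 ≈ -40367.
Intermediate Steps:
V = -5 (V = -1 + (8 - 1*12) = -1 + (8 - 12) = -1 - 4 = -5)
Q(E, F) = F² (Q(E, F) = F²*1 = F²)
p(y, b) = -125/58 (p(y, b) = -500/232 = -500*1/232 = -125/58)
-40369 - p(-680, Q(20, V)) = -40369 - 1*(-125/58) = -40369 + 125/58 = -2341277/58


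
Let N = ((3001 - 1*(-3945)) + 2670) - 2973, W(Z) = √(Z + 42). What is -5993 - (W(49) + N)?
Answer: -12636 - √91 ≈ -12646.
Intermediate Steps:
W(Z) = √(42 + Z)
N = 6643 (N = ((3001 + 3945) + 2670) - 2973 = (6946 + 2670) - 2973 = 9616 - 2973 = 6643)
-5993 - (W(49) + N) = -5993 - (√(42 + 49) + 6643) = -5993 - (√91 + 6643) = -5993 - (6643 + √91) = -5993 + (-6643 - √91) = -12636 - √91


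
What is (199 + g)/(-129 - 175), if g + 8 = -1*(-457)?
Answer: -81/38 ≈ -2.1316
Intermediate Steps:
g = 449 (g = -8 - 1*(-457) = -8 + 457 = 449)
(199 + g)/(-129 - 175) = (199 + 449)/(-129 - 175) = 648/(-304) = 648*(-1/304) = -81/38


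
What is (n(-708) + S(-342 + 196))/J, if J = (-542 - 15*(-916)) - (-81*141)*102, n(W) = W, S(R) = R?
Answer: -427/589070 ≈ -0.00072487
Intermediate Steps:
J = 1178140 (J = (-542 + 13740) - (-11421)*102 = 13198 - 1*(-1164942) = 13198 + 1164942 = 1178140)
(n(-708) + S(-342 + 196))/J = (-708 + (-342 + 196))/1178140 = (-708 - 146)*(1/1178140) = -854*1/1178140 = -427/589070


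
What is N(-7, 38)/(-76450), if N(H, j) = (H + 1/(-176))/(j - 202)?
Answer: -1233/2206652800 ≈ -5.5876e-7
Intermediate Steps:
N(H, j) = (-1/176 + H)/(-202 + j) (N(H, j) = (H - 1/176)/(-202 + j) = (-1/176 + H)/(-202 + j))
N(-7, 38)/(-76450) = ((-1/176 - 7)/(-202 + 38))/(-76450) = (-1233/176/(-164))*(-1/76450) = -1/164*(-1233/176)*(-1/76450) = (1233/28864)*(-1/76450) = -1233/2206652800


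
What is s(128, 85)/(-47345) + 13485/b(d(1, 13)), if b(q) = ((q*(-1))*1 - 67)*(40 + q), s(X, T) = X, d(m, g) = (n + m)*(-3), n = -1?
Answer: -127758073/25376920 ≈ -5.0344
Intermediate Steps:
d(m, g) = 3 - 3*m (d(m, g) = (-1 + m)*(-3) = 3 - 3*m)
b(q) = (-67 - q)*(40 + q) (b(q) = (-q*1 - 67)*(40 + q) = (-q - 67)*(40 + q) = (-67 - q)*(40 + q))
s(128, 85)/(-47345) + 13485/b(d(1, 13)) = 128/(-47345) + 13485/(-2680 - (3 - 3*1)² - 107*(3 - 3*1)) = 128*(-1/47345) + 13485/(-2680 - (3 - 3)² - 107*(3 - 3)) = -128/47345 + 13485/(-2680 - 1*0² - 107*0) = -128/47345 + 13485/(-2680 - 1*0 + 0) = -128/47345 + 13485/(-2680 + 0 + 0) = -128/47345 + 13485/(-2680) = -128/47345 + 13485*(-1/2680) = -128/47345 - 2697/536 = -127758073/25376920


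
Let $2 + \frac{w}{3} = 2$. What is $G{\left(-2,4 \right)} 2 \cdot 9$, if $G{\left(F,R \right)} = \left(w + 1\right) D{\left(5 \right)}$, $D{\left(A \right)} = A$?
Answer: $90$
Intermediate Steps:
$w = 0$ ($w = -6 + 3 \cdot 2 = -6 + 6 = 0$)
$G{\left(F,R \right)} = 5$ ($G{\left(F,R \right)} = \left(0 + 1\right) 5 = 1 \cdot 5 = 5$)
$G{\left(-2,4 \right)} 2 \cdot 9 = 5 \cdot 2 \cdot 9 = 10 \cdot 9 = 90$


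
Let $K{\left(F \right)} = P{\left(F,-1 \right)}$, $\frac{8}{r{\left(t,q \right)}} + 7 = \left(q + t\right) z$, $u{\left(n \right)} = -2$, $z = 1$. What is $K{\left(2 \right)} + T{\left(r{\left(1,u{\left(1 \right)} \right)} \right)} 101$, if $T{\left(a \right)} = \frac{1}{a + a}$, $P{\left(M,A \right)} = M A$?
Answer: $- \frac{105}{2} \approx -52.5$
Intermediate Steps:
$r{\left(t,q \right)} = \frac{8}{-7 + q + t}$ ($r{\left(t,q \right)} = \frac{8}{-7 + \left(q + t\right) 1} = \frac{8}{-7 + \left(q + t\right)} = \frac{8}{-7 + q + t}$)
$P{\left(M,A \right)} = A M$
$K{\left(F \right)} = - F$
$T{\left(a \right)} = \frac{1}{2 a}$
$K{\left(2 \right)} + T{\left(r{\left(1,u{\left(1 \right)} \right)} \right)} 101 = \left(-1\right) 2 + \frac{1}{2 \frac{8}{-7 - 2 + 1}} \cdot 101 = -2 + \frac{1}{2 \frac{8}{-8}} \cdot 101 = -2 + \frac{1}{2 \cdot 8 \left(- \frac{1}{8}\right)} 101 = -2 + \frac{1}{2 \left(-1\right)} 101 = -2 + \frac{1}{2} \left(-1\right) 101 = -2 - \frac{101}{2} = - \frac{105}{2}$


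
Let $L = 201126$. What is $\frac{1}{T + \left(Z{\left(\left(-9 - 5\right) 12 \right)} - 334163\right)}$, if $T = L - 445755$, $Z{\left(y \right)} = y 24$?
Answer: $- \frac{1}{582824} \approx -1.7158 \cdot 10^{-6}$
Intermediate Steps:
$Z{\left(y \right)} = 24 y$
$T = -244629$ ($T = 201126 - 445755 = -244629$)
$\frac{1}{T + \left(Z{\left(\left(-9 - 5\right) 12 \right)} - 334163\right)} = \frac{1}{-244629 - \left(334163 - 24 \left(-9 - 5\right) 12\right)} = \frac{1}{-244629 - \left(334163 - 24 \left(\left(-14\right) 12\right)\right)} = \frac{1}{-244629 + \left(24 \left(-168\right) - 334163\right)} = \frac{1}{-244629 - 338195} = \frac{1}{-582824} = - \frac{1}{582824}$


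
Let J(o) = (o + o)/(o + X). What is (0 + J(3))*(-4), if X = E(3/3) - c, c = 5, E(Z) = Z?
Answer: 24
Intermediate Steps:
X = -4 (X = 3/3 - 1*5 = 3*(1/3) - 5 = 1 - 5 = -4)
J(o) = 2*o/(-4 + o) (J(o) = (o + o)/(o - 4) = (2*o)/(-4 + o) = 2*o/(-4 + o))
(0 + J(3))*(-4) = (0 + 2*3/(-4 + 3))*(-4) = (0 + 2*3/(-1))*(-4) = (0 + 2*3*(-1))*(-4) = (0 - 6)*(-4) = -6*(-4) = 24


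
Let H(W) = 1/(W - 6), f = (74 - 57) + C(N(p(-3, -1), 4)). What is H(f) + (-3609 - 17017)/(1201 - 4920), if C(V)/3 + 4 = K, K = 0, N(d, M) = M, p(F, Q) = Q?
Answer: 16907/3719 ≈ 4.5461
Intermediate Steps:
C(V) = -12 (C(V) = -12 + 3*0 = -12 + 0 = -12)
f = 5 (f = (74 - 57) - 12 = 17 - 12 = 5)
H(W) = 1/(-6 + W)
H(f) + (-3609 - 17017)/(1201 - 4920) = 1/(-6 + 5) + (-3609 - 17017)/(1201 - 4920) = 1/(-1) - 20626/(-3719) = -1 - 20626*(-1/3719) = -1 + 20626/3719 = 16907/3719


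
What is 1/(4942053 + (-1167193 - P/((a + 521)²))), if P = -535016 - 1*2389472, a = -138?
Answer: 146689/553733363028 ≈ 2.6491e-7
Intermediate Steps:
P = -2924488 (P = -535016 - 2389472 = -2924488)
1/(4942053 + (-1167193 - P/((a + 521)²))) = 1/(4942053 + (-1167193 - (-2924488)/((-138 + 521)²))) = 1/(4942053 + (-1167193 - (-2924488)/(383²))) = 1/(4942053 + (-1167193 - (-2924488)/146689)) = 1/(4942053 + (-1167193 - 1*(-2924488/146689))) = 1/(4942053 + (-1167193 + 2924488/146689)) = 1/(4942053 - 171211449489/146689) = 1/(553733363028/146689) = 146689/553733363028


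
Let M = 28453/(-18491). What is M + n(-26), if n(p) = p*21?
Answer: -10124539/18491 ≈ -547.54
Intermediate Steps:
n(p) = 21*p
M = -28453/18491 (M = 28453*(-1/18491) = -28453/18491 ≈ -1.5387)
M + n(-26) = -28453/18491 + 21*(-26) = -28453/18491 - 546 = -10124539/18491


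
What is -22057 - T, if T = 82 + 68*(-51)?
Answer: -18671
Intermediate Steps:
T = -3386 (T = 82 - 3468 = -3386)
-22057 - T = -22057 - 1*(-3386) = -22057 + 3386 = -18671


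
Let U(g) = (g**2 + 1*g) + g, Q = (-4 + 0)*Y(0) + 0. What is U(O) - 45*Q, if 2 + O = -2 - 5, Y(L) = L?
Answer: 63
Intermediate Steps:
Q = 0 (Q = (-4 + 0)*0 + 0 = -4*0 + 0 = 0 + 0 = 0)
O = -9 (O = -2 + (-2 - 5) = -2 - 7 = -9)
U(g) = g**2 + 2*g (U(g) = (g**2 + g) + g = (g + g**2) + g = g**2 + 2*g)
U(O) - 45*Q = -9*(2 - 9) - 45*0 = -9*(-7) + 0 = 63 + 0 = 63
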